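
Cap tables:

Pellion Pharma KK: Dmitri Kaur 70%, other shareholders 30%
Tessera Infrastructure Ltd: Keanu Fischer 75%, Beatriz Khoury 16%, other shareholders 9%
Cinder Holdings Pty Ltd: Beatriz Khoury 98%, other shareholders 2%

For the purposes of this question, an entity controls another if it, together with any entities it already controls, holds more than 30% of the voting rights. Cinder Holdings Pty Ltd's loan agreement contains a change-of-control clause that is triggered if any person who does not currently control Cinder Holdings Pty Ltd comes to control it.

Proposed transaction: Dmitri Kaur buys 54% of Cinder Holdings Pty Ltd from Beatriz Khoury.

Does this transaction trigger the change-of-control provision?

Yes

The purchase adds only to Dmitri's holdings (Beatriz's stake shrinks), so Dmitri is the only person who could newly come to control Cinder.
Dmitri holds 70% of Pellion, so Dmitri controls Pellion.
Neither Dmitri nor any entity Dmitri controls holds any voting interest in Cinder.
So before the transaction, Dmitri does not control Cinder.
After the purchase, Dmitri holds 54% of Cinder directly, and Beatriz's stake falls to 44%.
Dmitri holds 54% of Cinder, so Dmitri controls Cinder.
Dmitri did not control Cinder before and does after, so the clause is triggered.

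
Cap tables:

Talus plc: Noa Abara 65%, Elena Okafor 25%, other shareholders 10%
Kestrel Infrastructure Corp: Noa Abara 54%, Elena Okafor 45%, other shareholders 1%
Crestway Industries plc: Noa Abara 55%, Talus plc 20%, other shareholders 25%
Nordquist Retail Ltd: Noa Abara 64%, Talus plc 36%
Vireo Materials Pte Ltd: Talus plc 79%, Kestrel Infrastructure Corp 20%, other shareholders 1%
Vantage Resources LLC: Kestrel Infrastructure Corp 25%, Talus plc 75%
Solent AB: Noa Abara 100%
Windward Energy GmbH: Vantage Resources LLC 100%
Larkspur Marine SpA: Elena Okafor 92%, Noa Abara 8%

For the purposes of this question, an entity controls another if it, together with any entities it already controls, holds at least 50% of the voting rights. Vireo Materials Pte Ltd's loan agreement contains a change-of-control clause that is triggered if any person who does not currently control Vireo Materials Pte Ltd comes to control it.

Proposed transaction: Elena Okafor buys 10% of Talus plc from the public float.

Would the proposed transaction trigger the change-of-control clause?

The purchase changes only Elena's holdings, so Elena is the only person who could newly come to control Vireo.
Elena holds 92% of Larkspur, so Elena controls Larkspur.
Neither Elena nor any entity Elena controls holds any voting interest in Vireo.
So before the transaction, Elena does not control Vireo.
After the purchase, Elena's direct stake in Talus rises to 25% + 10% = 35%.
Elena's side now holds 35% of Talus, not ≥ 50%, so Elena still does not control Talus.
After the transaction, neither Elena nor any entity Elena controls holds a voting interest in Vireo, so Elena still does not control it.
No new person acquires control, so the clause is not triggered.

No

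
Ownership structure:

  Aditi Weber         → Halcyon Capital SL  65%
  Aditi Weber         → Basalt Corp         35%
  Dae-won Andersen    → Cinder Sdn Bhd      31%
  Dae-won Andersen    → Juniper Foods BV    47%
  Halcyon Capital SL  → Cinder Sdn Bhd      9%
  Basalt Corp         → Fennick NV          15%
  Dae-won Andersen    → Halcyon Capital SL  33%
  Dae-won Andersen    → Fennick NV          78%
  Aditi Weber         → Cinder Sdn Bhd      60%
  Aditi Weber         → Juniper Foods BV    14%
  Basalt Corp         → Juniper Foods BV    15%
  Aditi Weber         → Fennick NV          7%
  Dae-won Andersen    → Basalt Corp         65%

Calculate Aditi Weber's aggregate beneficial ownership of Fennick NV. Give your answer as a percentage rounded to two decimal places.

12.25%

Aditi reaches Fennick along 2 paths.
Via Basalt: 35% × 15% = 5.25%.
Direct stake: 7% = 7%.
Total: 5.25% + 7% = 12.25%.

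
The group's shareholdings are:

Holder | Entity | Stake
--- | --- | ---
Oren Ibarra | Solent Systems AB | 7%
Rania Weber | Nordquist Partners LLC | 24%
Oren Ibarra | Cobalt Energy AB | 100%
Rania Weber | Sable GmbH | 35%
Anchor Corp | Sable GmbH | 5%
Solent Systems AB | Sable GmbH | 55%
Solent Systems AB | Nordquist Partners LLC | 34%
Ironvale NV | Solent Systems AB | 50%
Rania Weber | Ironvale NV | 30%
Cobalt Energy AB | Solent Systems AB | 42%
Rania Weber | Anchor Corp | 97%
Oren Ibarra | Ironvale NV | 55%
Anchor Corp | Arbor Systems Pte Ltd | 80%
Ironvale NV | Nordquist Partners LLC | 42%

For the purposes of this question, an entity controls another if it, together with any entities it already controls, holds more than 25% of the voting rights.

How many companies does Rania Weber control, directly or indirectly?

Rania holds 30% of Ironvale, so Rania controls Ironvale.
Rania holds 97% of Anchor, so Rania controls Anchor.
Ironvale holds 50% of Solent, so Rania controls Solent.
Anchor holds 80% of Arbor, so Rania controls Arbor.
Solent and Rania and Ironvale together hold 34% + 24% + 42% = 100% of Nordquist, so Rania controls Nordquist.
Anchor and Solent and Rania together hold 5% + 55% + 35% = 95% of Sable, so Rania controls Sable.
No other company's threshold is met.
Rania controls 6 companies.

6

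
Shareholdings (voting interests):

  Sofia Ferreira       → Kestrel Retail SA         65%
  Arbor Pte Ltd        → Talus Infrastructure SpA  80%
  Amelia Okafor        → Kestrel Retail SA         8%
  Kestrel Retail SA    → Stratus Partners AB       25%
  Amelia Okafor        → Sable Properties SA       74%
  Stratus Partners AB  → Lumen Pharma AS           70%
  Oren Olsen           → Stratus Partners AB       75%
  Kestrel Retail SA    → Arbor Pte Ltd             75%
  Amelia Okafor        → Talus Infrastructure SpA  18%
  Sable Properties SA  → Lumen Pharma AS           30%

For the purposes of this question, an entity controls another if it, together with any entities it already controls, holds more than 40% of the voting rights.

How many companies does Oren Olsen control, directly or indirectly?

Oren holds 75% of Stratus, so Oren controls Stratus.
Stratus holds 70% of Lumen, so Oren controls Lumen.
No other company's threshold is met.
Oren controls 2 companies.

2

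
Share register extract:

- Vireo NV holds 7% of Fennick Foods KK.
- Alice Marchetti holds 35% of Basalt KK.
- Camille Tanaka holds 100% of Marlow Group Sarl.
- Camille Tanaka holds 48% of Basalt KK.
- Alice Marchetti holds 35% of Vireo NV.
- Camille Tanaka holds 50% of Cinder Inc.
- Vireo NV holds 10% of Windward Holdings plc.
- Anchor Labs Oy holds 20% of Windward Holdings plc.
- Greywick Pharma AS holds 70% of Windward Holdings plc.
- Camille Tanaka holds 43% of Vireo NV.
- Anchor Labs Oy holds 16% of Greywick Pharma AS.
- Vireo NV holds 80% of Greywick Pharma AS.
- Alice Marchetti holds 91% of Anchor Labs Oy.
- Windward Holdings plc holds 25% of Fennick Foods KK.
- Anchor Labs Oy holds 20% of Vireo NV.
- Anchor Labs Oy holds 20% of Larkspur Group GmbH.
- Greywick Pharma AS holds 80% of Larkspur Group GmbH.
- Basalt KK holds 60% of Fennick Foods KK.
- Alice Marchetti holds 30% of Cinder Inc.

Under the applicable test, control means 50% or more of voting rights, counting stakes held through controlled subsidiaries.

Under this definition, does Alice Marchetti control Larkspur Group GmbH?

Alice holds 91% of Anchor, so Alice controls Anchor.
Alice and Anchor together hold 35% + 20% = 55% of Vireo, so Alice controls Vireo.
Vireo and Anchor together hold 80% + 16% = 96% of Greywick, so Alice controls Greywick.
Greywick and Anchor together hold 80% + 20% = 100% of Larkspur, so Alice controls Larkspur.

Yes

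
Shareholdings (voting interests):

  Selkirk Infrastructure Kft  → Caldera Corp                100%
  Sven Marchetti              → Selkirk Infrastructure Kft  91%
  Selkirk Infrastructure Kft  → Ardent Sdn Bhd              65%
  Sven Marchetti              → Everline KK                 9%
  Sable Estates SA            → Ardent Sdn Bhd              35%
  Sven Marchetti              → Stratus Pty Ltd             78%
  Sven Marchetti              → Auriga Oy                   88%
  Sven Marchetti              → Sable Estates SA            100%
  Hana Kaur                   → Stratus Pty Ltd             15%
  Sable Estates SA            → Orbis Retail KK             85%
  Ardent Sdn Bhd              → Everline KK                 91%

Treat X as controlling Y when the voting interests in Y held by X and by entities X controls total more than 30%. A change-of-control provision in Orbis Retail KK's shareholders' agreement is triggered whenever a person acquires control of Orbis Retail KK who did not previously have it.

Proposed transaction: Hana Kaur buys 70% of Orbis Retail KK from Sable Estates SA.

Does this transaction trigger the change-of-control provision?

Yes

The purchase adds only to Hana's holdings (Sable's stake shrinks), so Hana is the only person who could newly come to control Orbis.
Hana's largest direct stake is 15% in Stratus, which does not meet the threshold, so Hana controls no company.
Neither Hana nor any entity Hana controls holds any voting interest in Orbis.
So before the transaction, Hana does not control Orbis.
After the purchase, Hana holds 70% of Orbis directly, and Sable's stake falls to 15%.
Hana holds 70% of Orbis, so Hana controls Orbis.
Hana did not control Orbis before and does after, so the clause is triggered.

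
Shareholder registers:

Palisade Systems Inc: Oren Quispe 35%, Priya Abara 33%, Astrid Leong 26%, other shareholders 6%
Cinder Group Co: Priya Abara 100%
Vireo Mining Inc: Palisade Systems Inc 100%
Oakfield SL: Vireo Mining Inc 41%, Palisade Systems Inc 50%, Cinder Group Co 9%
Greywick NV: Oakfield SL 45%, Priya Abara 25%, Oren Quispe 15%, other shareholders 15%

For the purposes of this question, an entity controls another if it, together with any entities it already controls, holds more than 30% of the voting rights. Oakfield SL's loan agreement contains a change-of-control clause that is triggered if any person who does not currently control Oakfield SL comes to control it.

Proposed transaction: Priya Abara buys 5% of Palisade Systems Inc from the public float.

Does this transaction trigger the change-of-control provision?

The purchase changes only Priya's holdings, so Priya is the only person who could newly come to control Oakfield.
Priya holds 100% of Cinder, so Priya controls Cinder.
Priya holds 33% of Palisade, so Priya controls Palisade.
Palisade holds 100% of Vireo, so Priya controls Vireo.
Vireo and Palisade and Cinder together hold 41% + 50% + 9% = 100% of Oakfield, so Priya controls Oakfield.
So Priya already controls Oakfield before the transaction.
After the purchase, Priya's direct stake in Palisade rises to 33% + 5% = 38%.
Priya controlled Oakfield already, so this is not a new person acquiring control; every other person's position is unchanged or reduced.
No new person acquires control, so the clause is not triggered.

No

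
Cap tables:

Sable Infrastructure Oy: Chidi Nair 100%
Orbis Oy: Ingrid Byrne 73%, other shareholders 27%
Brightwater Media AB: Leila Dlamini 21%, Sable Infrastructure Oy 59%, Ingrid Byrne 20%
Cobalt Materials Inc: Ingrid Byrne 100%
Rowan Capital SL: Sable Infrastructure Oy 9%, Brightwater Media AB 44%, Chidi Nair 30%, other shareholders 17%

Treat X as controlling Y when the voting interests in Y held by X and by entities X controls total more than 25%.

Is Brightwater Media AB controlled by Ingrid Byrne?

No

Ingrid holds 73% of Orbis, so Ingrid controls Orbis.
Ingrid holds 100% of Cobalt, so Ingrid controls Cobalt.
In Brightwater, Ingrid's side holds only 20%, not > 25%.
So Ingrid does not control Brightwater.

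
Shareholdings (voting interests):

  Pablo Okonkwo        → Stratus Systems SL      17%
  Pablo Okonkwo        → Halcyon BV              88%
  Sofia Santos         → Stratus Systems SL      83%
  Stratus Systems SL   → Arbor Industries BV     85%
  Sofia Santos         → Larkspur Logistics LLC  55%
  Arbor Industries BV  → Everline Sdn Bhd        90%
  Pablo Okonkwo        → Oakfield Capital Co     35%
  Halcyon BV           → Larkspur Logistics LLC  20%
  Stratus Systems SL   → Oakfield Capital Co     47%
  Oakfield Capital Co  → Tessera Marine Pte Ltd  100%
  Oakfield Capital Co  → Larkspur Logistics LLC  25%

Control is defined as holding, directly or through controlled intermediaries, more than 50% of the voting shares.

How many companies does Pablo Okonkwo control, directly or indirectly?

Pablo holds 88% of Halcyon, so Pablo controls Halcyon.
No other company's threshold is met.
Pablo controls 1 company.

1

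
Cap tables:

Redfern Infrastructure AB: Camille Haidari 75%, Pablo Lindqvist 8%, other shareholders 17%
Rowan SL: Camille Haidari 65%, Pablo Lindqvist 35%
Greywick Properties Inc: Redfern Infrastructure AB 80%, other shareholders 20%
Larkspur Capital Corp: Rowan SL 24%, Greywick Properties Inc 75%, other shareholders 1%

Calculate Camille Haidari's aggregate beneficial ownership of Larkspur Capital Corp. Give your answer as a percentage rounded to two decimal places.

Camille reaches Larkspur along 2 paths.
Via Rowan: 65% × 24% = 15.6%.
Via Redfern → Greywick: 75% × 80% × 75% = 45%.
Total: 15.6% + 45% = 60.6%.
Rounded: 60.60%.

60.60%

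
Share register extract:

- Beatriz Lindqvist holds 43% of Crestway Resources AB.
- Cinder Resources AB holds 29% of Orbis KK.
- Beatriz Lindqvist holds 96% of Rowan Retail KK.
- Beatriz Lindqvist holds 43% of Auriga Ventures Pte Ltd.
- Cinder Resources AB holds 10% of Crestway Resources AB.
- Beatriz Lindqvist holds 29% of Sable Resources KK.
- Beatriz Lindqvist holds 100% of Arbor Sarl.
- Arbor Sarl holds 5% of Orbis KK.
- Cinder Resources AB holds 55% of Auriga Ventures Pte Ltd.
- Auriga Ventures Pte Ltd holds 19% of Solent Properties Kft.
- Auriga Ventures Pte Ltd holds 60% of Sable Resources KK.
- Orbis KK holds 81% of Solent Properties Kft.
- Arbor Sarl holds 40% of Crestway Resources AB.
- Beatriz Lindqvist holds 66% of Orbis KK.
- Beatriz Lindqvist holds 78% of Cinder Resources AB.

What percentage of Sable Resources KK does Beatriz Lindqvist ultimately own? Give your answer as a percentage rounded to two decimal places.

Beatriz reaches Sable along 3 paths.
Direct stake: 29% = 29%.
Via Auriga: 43% × 60% = 25.8%.
Via Cinder → Auriga: 78% × 55% × 60% = 25.74%.
Total: 29% + 25.8% + 25.74% = 80.54%.

80.54%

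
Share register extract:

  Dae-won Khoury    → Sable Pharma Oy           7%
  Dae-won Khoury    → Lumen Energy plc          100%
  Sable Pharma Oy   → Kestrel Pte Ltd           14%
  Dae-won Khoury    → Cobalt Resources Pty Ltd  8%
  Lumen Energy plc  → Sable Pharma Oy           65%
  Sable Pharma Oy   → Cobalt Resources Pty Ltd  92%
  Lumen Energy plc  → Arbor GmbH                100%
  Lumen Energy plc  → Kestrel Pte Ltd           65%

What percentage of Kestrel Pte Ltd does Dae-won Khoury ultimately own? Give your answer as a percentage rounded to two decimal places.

Dae-won reaches Kestrel along 3 paths.
Via Lumen: 100% × 65% = 65%.
Via Sable: 7% × 14% = 0.98%.
Via Lumen → Sable: 100% × 65% × 14% = 9.1%.
Total: 65% + 0.98% + 9.1% = 75.08%.

75.08%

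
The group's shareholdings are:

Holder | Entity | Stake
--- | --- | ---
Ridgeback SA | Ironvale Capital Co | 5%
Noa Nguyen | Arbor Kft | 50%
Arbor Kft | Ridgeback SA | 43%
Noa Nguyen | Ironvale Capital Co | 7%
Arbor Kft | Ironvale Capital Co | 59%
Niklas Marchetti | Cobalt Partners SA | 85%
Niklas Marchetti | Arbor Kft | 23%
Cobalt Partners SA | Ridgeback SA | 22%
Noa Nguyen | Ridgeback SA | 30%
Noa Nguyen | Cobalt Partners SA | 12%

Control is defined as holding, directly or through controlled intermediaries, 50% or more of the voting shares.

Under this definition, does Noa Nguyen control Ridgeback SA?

Yes

Noa holds 50% of Arbor, so Noa controls Arbor.
Noa and Arbor together hold 30% + 43% = 73% of Ridgeback, so Noa controls Ridgeback.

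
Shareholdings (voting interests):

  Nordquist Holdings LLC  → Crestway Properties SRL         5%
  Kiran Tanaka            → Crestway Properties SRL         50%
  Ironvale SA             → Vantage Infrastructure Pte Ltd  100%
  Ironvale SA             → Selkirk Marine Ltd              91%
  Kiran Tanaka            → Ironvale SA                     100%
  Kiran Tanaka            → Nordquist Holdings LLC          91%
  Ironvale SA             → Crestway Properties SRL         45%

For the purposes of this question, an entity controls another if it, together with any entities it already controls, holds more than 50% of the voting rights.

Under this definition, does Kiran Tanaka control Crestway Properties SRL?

Kiran holds 100% of Ironvale, so Kiran controls Ironvale.
Kiran holds 91% of Nordquist, so Kiran controls Nordquist.
Nordquist and Kiran and Ironvale together hold 5% + 50% + 45% = 100% of Crestway, so Kiran controls Crestway.

Yes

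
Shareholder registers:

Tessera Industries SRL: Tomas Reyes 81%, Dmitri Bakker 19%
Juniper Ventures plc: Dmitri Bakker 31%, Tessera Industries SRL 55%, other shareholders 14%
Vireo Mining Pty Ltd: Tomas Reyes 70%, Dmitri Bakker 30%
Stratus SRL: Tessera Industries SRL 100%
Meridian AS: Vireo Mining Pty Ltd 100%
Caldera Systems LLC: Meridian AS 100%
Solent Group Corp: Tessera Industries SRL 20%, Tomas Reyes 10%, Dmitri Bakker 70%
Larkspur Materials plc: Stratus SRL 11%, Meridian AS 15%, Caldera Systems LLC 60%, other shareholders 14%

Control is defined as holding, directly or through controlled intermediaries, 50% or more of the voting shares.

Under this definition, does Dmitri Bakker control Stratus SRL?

Dmitri holds 70% of Solent, so Dmitri controls Solent.
Neither Dmitri nor any entity Dmitri controls holds any voting interest in Stratus.
So Dmitri does not control Stratus.

No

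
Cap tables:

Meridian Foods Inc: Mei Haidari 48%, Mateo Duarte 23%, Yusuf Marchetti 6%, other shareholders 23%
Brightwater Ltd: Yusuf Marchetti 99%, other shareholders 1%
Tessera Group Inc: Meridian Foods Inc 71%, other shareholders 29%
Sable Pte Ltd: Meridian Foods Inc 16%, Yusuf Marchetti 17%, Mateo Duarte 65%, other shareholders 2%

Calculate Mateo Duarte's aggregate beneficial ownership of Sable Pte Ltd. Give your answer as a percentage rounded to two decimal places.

Mateo reaches Sable along 2 paths.
Via Meridian: 23% × 16% = 3.68%.
Direct stake: 65% = 65%.
Total: 3.68% + 65% = 68.68%.

68.68%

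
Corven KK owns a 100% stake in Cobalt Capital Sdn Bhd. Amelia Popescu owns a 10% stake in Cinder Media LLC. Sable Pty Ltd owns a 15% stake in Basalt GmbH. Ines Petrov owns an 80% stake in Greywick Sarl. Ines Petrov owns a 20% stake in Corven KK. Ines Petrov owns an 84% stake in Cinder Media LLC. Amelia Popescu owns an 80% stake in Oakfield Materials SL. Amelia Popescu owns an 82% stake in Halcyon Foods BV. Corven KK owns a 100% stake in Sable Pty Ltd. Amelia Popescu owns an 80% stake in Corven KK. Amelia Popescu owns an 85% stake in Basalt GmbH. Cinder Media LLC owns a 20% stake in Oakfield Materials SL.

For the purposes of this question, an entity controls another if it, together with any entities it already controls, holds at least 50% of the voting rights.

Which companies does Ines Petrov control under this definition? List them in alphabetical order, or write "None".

Cinder Media LLC, Greywick Sarl

Ines holds 84% of Cinder, so Ines controls Cinder.
Ines holds 80% of Greywick, so Ines controls Greywick.
No other company's threshold is met.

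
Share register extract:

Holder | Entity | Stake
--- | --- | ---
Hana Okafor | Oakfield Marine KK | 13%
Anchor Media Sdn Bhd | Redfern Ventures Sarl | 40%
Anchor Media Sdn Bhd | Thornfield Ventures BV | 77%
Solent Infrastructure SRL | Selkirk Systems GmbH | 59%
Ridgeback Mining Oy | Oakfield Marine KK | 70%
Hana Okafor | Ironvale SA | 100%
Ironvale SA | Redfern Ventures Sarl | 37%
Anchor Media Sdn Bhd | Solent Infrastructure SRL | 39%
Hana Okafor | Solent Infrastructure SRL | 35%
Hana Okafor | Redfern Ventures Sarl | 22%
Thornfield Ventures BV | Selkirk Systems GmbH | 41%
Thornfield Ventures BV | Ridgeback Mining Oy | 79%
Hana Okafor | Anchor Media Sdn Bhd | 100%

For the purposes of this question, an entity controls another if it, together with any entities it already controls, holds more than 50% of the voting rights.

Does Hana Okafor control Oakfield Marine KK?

Hana holds 100% of Anchor, so Hana controls Anchor.
Anchor holds 77% of Thornfield, so Hana controls Thornfield.
Thornfield holds 79% of Ridgeback, so Hana controls Ridgeback.
Ridgeback and Hana together hold 70% + 13% = 83% of Oakfield, so Hana controls Oakfield.

Yes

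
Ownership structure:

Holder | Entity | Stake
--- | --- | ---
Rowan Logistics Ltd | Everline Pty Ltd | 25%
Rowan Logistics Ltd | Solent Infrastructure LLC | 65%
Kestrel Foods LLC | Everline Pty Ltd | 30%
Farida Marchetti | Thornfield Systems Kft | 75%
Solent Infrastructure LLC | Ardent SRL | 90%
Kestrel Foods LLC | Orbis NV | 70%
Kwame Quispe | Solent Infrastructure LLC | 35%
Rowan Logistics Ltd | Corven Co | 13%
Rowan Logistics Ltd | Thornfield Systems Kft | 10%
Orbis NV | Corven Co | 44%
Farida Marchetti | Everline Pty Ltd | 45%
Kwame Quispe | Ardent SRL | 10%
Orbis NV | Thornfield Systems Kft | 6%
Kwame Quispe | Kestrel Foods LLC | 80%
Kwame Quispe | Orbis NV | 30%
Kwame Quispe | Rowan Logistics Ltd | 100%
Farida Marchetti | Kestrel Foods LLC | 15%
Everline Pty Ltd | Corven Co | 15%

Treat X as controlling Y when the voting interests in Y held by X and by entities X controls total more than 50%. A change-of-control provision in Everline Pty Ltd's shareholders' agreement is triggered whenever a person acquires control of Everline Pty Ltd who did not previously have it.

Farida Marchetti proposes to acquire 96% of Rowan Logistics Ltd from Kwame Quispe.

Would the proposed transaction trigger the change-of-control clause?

Yes

The purchase adds only to Farida's holdings (Kwame's stake shrinks), so Farida is the only person who could newly come to control Everline.
Farida holds 75% of Thornfield, so Farida controls Thornfield.
In Everline, Farida's side holds only 45%, not > 50%.
So before the transaction, Farida does not control Everline.
After the purchase, Farida holds 96% of Rowan directly, and Kwame's stake falls to 4%.
Farida holds 96% of Rowan, so Farida controls Rowan.
Rowan and Farida together hold 25% + 45% = 70% of Everline, so Farida controls Everline.
Farida did not control Everline before and does after, so the clause is triggered.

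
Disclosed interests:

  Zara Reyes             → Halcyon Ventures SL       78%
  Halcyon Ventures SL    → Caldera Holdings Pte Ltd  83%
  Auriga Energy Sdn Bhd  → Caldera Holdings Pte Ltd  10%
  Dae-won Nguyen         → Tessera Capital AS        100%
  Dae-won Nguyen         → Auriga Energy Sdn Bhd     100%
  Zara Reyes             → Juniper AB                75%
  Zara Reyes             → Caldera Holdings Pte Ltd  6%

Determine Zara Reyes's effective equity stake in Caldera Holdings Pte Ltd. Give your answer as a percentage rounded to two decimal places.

Zara reaches Caldera along 2 paths.
Direct stake: 6% = 6%.
Via Halcyon: 78% × 83% = 64.74%.
Total: 6% + 64.74% = 70.74%.

70.74%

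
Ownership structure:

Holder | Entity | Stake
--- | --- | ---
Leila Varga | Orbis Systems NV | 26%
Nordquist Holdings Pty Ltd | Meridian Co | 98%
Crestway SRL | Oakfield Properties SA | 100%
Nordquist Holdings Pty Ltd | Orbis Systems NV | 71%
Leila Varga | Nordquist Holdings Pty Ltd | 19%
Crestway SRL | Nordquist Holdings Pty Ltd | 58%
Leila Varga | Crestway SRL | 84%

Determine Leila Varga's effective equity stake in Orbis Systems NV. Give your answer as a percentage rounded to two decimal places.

Leila reaches Orbis along 3 paths.
Via Nordquist: 19% × 71% = 13.49%.
Via Crestway → Nordquist: 84% × 58% × 71% = 34.5912%.
Direct stake: 26% = 26%.
Total: 13.49% + 34.5912% + 26% = 74.0812%.
Rounded: 74.08%.

74.08%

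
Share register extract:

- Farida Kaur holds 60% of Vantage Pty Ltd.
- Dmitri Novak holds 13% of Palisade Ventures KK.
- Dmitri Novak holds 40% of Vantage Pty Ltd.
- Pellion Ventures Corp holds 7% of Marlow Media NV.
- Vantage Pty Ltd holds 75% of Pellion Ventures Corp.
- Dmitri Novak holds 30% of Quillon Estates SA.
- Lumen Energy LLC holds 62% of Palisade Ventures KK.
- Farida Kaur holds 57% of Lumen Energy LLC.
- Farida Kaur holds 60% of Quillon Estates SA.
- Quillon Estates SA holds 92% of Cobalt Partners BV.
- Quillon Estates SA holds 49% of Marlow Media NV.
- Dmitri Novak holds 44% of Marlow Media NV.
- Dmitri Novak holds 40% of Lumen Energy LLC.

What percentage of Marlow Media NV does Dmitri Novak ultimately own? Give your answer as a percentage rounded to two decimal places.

60.80%

Dmitri reaches Marlow along 3 paths.
Via Vantage → Pellion: 40% × 75% × 7% = 2.1%.
Direct stake: 44% = 44%.
Via Quillon: 30% × 49% = 14.7%.
Total: 2.1% + 44% + 14.7% = 60.8%.
Rounded: 60.80%.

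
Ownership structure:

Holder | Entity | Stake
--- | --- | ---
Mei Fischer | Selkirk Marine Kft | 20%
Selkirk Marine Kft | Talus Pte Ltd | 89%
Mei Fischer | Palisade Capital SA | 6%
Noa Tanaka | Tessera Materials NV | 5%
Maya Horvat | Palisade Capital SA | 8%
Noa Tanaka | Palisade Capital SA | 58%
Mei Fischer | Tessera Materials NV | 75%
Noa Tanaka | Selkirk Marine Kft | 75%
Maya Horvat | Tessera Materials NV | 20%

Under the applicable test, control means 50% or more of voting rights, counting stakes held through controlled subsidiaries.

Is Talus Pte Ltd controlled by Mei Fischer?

Mei holds 75% of Tessera, so Mei controls Tessera.
Neither Mei nor any entity Mei controls holds any voting interest in Talus.
So Mei does not control Talus.

No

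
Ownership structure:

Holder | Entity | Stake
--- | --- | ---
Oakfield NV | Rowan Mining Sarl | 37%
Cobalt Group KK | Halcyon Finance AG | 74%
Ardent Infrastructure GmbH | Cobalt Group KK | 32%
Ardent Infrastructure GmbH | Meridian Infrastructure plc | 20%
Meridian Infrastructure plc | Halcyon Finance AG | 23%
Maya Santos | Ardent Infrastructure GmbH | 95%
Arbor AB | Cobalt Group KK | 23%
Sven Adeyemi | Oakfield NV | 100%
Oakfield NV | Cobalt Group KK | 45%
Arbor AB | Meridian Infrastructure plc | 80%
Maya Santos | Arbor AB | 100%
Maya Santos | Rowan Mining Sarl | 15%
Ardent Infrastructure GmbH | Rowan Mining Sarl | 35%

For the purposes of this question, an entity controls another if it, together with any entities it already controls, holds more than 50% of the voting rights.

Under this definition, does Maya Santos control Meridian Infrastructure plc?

Maya holds 100% of Arbor, so Maya controls Arbor.
Maya holds 95% of Ardent, so Maya controls Ardent.
Ardent and Arbor together hold 20% + 80% = 100% of Meridian, so Maya controls Meridian.

Yes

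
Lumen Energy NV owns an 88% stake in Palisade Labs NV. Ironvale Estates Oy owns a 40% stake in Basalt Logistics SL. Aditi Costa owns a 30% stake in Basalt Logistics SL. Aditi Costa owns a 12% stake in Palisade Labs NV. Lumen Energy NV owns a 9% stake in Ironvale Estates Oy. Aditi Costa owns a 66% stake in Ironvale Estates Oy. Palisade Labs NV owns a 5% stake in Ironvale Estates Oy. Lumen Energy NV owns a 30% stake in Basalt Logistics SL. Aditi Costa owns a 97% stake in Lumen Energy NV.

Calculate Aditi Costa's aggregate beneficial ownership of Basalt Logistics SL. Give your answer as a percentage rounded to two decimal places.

Aditi reaches Basalt along 6 paths.
Direct stake: 30% = 30%.
Via Lumen: 97% × 30% = 29.1%.
Via Palisade → Ironvale: 12% × 5% × 40% = 0.24%.
Via Lumen → Palisade → Ironvale: 97% × 88% × 5% × 40% = 1.7072%.
Via Lumen → Ironvale: 97% × 9% × 40% = 3.492%.
Via Ironvale: 66% × 40% = 26.4%.
Total: 30% + 29.1% + 0.24% + 1.7072% + 3.492% + 26.4% = 90.9392%.
Rounded: 90.94%.

90.94%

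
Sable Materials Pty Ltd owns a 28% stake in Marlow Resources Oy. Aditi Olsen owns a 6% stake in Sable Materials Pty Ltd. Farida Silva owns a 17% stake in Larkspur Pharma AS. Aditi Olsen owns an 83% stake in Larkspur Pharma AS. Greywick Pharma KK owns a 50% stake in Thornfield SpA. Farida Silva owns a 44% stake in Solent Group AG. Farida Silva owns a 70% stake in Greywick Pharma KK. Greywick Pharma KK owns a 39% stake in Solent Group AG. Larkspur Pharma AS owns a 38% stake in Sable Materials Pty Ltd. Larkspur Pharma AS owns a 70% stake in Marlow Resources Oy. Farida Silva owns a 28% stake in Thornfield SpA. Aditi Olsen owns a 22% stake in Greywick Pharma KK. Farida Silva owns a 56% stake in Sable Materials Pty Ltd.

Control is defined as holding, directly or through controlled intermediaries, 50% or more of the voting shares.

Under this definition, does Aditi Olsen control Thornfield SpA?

No

Aditi holds 83% of Larkspur, so Aditi controls Larkspur.
Larkspur holds 70% of Marlow, so Aditi controls Marlow.
Neither Aditi nor any entity Aditi controls holds any voting interest in Thornfield.
So Aditi does not control Thornfield.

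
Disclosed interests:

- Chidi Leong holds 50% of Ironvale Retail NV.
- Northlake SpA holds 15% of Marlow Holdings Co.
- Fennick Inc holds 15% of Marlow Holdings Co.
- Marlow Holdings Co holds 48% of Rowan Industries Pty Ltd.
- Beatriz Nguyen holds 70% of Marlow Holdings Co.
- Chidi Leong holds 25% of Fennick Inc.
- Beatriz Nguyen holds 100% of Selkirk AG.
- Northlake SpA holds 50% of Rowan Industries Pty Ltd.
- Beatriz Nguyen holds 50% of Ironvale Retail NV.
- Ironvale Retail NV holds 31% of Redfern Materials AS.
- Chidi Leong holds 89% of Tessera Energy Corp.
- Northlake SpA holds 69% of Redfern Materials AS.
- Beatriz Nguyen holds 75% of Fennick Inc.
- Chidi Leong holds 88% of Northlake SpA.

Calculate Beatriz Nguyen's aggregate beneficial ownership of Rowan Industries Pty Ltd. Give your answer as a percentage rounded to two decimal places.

39.00%

Beatriz reaches Rowan along 2 paths.
Via Marlow: 70% × 48% = 33.6%.
Via Fennick → Marlow: 75% × 15% × 48% = 5.4%.
Total: 33.6% + 5.4% = 39%.
Rounded: 39.00%.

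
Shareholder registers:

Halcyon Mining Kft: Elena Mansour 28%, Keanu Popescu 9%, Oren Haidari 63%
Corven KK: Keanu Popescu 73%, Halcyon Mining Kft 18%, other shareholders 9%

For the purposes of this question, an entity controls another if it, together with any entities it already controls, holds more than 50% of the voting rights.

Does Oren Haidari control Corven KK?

No

Oren holds 63% of Halcyon, so Oren controls Halcyon.
In Corven, Oren's side holds only 18%, not > 50%.
So Oren does not control Corven.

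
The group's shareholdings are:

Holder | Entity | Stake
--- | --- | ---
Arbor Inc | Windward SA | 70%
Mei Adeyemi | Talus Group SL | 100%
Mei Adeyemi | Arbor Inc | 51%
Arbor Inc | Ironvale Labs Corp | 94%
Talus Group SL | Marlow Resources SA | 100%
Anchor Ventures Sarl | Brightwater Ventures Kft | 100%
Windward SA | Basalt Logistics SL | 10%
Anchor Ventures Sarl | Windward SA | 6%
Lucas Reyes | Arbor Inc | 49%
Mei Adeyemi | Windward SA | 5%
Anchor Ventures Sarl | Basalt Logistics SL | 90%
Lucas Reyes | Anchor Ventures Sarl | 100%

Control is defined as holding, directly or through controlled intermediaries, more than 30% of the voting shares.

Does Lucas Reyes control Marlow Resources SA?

No

Lucas holds 49% of Arbor, so Lucas controls Arbor.
Lucas holds 100% of Anchor, so Lucas controls Anchor.
Arbor and Anchor together hold 70% + 6% = 76% of Windward, so Lucas controls Windward.
Anchor holds 100% of Brightwater, so Lucas controls Brightwater.
Arbor holds 94% of Ironvale, so Lucas controls Ironvale.
Anchor and Windward together hold 90% + 10% = 100% of Basalt, so Lucas controls Basalt.
Neither Lucas nor any entity Lucas controls holds any voting interest in Marlow.
So Lucas does not control Marlow.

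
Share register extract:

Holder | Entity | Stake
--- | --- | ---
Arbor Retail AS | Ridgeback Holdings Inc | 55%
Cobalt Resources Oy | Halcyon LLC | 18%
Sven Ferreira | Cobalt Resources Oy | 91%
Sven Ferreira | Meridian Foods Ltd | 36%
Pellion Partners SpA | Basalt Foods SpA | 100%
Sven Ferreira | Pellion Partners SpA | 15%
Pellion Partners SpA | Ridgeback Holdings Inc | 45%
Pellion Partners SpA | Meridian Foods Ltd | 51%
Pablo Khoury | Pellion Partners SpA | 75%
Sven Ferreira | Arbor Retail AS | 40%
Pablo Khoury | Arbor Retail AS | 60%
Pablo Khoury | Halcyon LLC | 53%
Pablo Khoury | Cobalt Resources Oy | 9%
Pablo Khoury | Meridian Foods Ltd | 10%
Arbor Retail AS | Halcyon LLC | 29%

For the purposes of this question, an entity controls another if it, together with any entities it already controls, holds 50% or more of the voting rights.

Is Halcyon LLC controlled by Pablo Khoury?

Yes

Pablo holds 60% of Arbor, so Pablo controls Arbor.
Pablo and Arbor together hold 53% + 29% = 82% of Halcyon, so Pablo controls Halcyon.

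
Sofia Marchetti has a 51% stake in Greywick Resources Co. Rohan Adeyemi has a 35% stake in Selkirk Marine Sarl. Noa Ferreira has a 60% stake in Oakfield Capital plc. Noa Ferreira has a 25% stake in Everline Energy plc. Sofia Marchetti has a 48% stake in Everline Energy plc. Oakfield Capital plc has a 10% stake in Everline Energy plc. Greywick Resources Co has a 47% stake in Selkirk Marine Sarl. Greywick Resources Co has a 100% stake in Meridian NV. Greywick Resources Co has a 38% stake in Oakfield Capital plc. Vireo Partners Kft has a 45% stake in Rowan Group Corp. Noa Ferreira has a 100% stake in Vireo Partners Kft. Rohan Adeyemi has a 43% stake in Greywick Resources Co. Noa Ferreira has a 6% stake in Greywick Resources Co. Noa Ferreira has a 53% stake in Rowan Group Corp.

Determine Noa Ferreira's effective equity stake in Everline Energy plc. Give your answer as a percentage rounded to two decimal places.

Noa reaches Everline along 3 paths.
Direct stake: 25% = 25%.
Via Oakfield: 60% × 10% = 6%.
Via Greywick → Oakfield: 6% × 38% × 10% = 0.228%.
Total: 25% + 6% + 0.228% = 31.228%.
Rounded: 31.23%.

31.23%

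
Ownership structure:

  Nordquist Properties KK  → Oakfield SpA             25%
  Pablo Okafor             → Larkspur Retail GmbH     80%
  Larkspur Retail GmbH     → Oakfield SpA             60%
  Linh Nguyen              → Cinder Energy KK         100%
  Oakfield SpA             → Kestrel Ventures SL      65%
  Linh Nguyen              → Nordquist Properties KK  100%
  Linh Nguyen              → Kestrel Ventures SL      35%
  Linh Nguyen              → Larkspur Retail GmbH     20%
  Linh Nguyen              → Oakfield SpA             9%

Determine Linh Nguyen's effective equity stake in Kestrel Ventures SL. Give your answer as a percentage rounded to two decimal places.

64.90%

Linh reaches Kestrel along 4 paths.
Via Oakfield: 9% × 65% = 5.85%.
Via Larkspur → Oakfield: 20% × 60% × 65% = 7.8%.
Via Nordquist → Oakfield: 100% × 25% × 65% = 16.25%.
Direct stake: 35% = 35%.
Total: 5.85% + 7.8% + 16.25% + 35% = 64.9%.
Rounded: 64.90%.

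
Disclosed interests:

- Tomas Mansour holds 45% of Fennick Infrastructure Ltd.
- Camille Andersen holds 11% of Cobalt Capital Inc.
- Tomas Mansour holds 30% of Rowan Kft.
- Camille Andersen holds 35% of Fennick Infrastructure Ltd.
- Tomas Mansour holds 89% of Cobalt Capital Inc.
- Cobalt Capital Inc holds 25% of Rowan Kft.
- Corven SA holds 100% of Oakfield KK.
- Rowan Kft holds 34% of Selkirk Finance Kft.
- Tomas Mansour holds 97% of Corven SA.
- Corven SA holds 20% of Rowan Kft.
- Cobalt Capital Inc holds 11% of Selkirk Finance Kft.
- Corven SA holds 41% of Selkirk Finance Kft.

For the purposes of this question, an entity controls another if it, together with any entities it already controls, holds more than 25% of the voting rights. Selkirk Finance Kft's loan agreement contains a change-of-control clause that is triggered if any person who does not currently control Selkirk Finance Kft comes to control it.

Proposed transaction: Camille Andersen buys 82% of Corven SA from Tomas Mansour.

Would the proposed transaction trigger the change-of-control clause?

The purchase adds only to Camille's holdings (Tomas's stake shrinks), so Camille is the only person who could newly come to control Selkirk.
Camille holds 35% of Fennick, so Camille controls Fennick.
Neither Camille nor any entity Camille controls holds any voting interest in Selkirk.
So before the transaction, Camille does not control Selkirk.
After the purchase, Camille holds 82% of Corven directly, and Tomas's stake falls to 15%.
Camille holds 82% of Corven, so Camille controls Corven.
Corven holds 41% of Selkirk, so Camille controls Selkirk.
Camille did not control Selkirk before and does after, so the clause is triggered.

Yes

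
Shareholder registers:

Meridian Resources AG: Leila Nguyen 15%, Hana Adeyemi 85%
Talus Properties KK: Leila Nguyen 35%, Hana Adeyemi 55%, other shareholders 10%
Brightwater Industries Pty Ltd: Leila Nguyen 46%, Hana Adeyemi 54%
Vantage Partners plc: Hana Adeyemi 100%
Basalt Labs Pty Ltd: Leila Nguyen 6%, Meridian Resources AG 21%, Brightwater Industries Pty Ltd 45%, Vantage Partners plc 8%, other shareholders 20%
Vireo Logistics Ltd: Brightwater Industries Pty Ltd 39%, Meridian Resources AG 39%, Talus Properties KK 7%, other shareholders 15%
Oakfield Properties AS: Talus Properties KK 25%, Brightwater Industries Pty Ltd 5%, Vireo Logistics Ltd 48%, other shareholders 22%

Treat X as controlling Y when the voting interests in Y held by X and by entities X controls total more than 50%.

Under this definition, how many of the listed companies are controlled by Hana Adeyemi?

Hana holds 85% of Meridian, so Hana controls Meridian.
Hana holds 55% of Talus, so Hana controls Talus.
Hana holds 54% of Brightwater, so Hana controls Brightwater.
Hana holds 100% of Vantage, so Hana controls Vantage.
Meridian and Brightwater and Vantage together hold 21% + 45% + 8% = 74% of Basalt, so Hana controls Basalt.
Brightwater and Meridian and Talus together hold 39% + 39% + 7% = 85% of Vireo, so Hana controls Vireo.
Talus and Brightwater and Vireo together hold 25% + 5% + 48% = 78% of Oakfield, so Hana controls Oakfield.
Hana controls 7 companies.

7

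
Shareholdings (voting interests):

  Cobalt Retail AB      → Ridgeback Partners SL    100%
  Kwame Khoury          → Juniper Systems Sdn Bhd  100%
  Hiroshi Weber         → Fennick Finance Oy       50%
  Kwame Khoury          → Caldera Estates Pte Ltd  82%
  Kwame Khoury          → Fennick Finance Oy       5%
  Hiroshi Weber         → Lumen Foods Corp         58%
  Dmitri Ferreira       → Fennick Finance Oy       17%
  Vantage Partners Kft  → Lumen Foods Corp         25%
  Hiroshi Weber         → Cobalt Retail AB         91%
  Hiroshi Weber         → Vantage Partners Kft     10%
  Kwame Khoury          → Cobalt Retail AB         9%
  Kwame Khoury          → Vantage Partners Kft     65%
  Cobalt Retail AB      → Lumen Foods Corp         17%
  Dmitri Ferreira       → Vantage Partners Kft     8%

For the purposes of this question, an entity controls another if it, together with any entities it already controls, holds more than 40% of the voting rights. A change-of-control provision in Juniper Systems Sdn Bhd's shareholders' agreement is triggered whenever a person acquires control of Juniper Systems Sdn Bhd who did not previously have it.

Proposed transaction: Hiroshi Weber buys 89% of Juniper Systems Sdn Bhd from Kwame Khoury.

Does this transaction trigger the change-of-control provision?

Yes

The purchase adds only to Hiroshi's holdings (Kwame's stake shrinks), so Hiroshi is the only person who could newly come to control Juniper.
Hiroshi holds 50% of Fennick, so Hiroshi controls Fennick.
Hiroshi holds 91% of Cobalt, so Hiroshi controls Cobalt.
Cobalt holds 100% of Ridgeback, so Hiroshi controls Ridgeback.
Hiroshi and Cobalt together hold 58% + 17% = 75% of Lumen, so Hiroshi controls Lumen.
Neither Hiroshi nor any entity Hiroshi controls holds any voting interest in Juniper.
So before the transaction, Hiroshi does not control Juniper.
After the purchase, Hiroshi holds 89% of Juniper directly, and Kwame's stake falls to 11%.
Hiroshi holds 89% of Juniper, so Hiroshi controls Juniper.
Hiroshi did not control Juniper before and does after, so the clause is triggered.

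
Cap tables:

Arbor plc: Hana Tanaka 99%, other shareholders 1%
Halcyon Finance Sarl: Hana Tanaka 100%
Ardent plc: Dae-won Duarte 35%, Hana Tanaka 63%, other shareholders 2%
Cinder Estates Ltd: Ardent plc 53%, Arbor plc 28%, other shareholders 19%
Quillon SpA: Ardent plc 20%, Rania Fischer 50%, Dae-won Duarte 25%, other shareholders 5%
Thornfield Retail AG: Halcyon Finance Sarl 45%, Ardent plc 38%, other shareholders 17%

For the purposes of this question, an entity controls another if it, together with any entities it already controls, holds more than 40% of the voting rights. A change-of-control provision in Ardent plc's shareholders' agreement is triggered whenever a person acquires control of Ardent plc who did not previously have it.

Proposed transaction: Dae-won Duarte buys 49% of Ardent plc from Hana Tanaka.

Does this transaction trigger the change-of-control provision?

Yes

The purchase adds only to Dae-won's holdings (Hana's stake shrinks), so Dae-won is the only person who could newly come to control Ardent.
Dae-won's largest direct stake is 35% in Ardent, which does not meet the threshold, so Dae-won controls no company.
In Ardent, Dae-won's side holds only 35%, not > 40%.
So before the transaction, Dae-won does not control Ardent.
After the purchase, Dae-won's direct stake in Ardent rises to 35% + 49% = 84%, and Hana's stake falls to 14%.
Dae-won holds 84% of Ardent, so Dae-won controls Ardent.
Dae-won did not control Ardent before and does after, so the clause is triggered.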